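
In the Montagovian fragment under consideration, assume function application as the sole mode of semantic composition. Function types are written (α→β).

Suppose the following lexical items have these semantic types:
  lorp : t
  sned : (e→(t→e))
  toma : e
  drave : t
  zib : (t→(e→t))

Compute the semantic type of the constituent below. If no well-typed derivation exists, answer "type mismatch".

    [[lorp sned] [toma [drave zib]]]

[lorp sned]: t with (e→(t→e)) — neither is a function whose domain matches the other; composition fails here.

type mismatch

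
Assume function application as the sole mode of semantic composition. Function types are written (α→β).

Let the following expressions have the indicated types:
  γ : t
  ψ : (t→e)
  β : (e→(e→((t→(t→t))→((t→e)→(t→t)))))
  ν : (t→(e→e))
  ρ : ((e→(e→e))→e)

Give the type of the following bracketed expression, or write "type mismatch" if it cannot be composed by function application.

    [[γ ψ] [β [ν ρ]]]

At [γ ψ], ψ : (t→e) takes γ : t, giving e.
[ν ρ]: (t→(e→e)) with ((e→(e→e))→e) — neither is a function whose domain matches the other; composition fails here.

type mismatch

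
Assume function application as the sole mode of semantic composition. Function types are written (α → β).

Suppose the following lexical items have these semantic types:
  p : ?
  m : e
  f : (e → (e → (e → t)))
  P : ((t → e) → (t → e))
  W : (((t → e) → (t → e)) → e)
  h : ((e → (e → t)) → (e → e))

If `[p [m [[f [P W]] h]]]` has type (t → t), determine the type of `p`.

For [p [m [[f [P W]] h]]] to have type (t → t) with [m [[f [P W]] h]] of type e, p must be the function: p : (e → (t → t)).

(e → (t → t))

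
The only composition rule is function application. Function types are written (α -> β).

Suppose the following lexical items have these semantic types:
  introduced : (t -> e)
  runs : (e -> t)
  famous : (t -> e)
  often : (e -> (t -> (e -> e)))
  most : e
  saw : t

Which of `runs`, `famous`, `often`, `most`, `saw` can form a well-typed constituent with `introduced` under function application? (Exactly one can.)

runs : (e -> t) — neither side's domain matches the other.
famous : (t -> e) — neither side's domain matches the other.
often : (e -> (t -> (e -> e))) — neither side's domain matches the other.
most : e — neither side's domain matches the other.
saw — combines: introduced : (t -> e) takes saw : t as argument, giving e.

saw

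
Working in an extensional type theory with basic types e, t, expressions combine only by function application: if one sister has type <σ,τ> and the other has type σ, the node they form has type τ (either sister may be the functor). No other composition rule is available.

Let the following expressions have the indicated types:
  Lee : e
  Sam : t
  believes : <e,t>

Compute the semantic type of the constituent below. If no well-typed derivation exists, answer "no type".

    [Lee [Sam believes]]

no type

At [Sam believes]: neither t nor <e,t> can take the other as argument; the node is ill-typed.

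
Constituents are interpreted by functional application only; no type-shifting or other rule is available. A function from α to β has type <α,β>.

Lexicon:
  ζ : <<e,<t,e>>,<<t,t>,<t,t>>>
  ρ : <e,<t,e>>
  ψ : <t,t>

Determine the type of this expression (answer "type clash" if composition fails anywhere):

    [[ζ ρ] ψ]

At [ζ ρ], ζ : <<e,<t,e>>,<<t,t>,<t,t>>> takes ρ : <e,<t,e>>, giving <<t,t>,<t,t>>.
At [[ζ ρ] ψ], [ζ ρ] : <<t,t>,<t,t>> takes ψ : <t,t>, giving <t,t>.

<t,t>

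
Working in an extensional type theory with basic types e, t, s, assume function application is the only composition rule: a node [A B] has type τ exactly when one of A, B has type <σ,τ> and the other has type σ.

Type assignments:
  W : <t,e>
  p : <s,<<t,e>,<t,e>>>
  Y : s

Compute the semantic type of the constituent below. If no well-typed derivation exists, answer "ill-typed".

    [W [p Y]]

<t,e>

[p Y]: <s,<<t,e>,<t,e>>> applied to s yields <<t,e>,<t,e>>.
[W [p Y]]: <<t,e>,<t,e>> applied to <t,e> yields <t,e>.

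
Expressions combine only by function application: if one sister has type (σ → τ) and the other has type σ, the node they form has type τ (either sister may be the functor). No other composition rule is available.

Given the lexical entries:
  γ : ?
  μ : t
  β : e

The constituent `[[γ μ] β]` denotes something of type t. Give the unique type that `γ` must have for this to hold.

For [[γ μ] β] to have type t with β of type e, [γ μ] must be the function: [γ μ] : (e → t).
For [γ μ] to have type (e → t) with μ of type t, γ must be the function: γ : (t → (e → t)).

(t → (e → t))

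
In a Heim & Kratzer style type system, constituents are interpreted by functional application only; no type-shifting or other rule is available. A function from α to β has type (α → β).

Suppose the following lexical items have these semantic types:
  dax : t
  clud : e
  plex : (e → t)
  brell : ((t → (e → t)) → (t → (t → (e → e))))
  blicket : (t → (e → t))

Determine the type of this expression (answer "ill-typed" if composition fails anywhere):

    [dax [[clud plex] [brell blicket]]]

[clud plex]: (e → t) applied to e yields t.
[brell blicket]: ((t → (e → t)) → (t → (t → (e → e)))) applied to (t → (e → t)) yields (t → (t → (e → e))).
[[clud plex] [brell blicket]]: (t → (t → (e → e))) applied to t yields (t → (e → e)).
[dax [[clud plex] [brell blicket]]]: (t → (e → e)) applied to t yields (e → e).

(e → e)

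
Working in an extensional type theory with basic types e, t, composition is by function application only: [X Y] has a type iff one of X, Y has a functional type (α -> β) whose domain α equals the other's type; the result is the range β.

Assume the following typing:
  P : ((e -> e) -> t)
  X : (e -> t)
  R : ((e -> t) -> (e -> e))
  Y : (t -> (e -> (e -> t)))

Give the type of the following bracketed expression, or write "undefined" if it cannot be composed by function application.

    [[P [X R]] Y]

(e -> (e -> t))

[X R]: functor R : ((e -> t) -> (e -> e)), argument X : (e -> t); result (e -> e).
[P [X R]]: functor P : ((e -> e) -> t), argument [X R] : (e -> e); result t.
[[P [X R]] Y]: functor Y : (t -> (e -> (e -> t))), argument [P [X R]] : t; result (e -> (e -> t)).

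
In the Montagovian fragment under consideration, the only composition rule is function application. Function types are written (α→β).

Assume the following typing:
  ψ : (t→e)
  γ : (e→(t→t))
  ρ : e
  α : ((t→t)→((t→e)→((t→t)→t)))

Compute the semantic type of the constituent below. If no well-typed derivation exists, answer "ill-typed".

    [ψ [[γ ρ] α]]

((t→t)→t)

[γ ρ]: functor γ : (e→(t→t)), argument ρ : e; result (t→t).
[[γ ρ] α]: functor α : ((t→t)→((t→e)→((t→t)→t))), argument [γ ρ] : (t→t); result ((t→e)→((t→t)→t)).
[ψ [[γ ρ] α]]: functor [[γ ρ] α] : ((t→e)→((t→t)→t)), argument ψ : (t→e); result ((t→t)→t).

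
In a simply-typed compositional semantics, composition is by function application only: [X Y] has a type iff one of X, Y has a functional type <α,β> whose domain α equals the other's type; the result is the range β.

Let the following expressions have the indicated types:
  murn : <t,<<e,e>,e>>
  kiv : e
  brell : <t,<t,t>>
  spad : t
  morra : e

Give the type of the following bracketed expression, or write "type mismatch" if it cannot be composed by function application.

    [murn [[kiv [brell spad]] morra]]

At [brell spad], brell : <t,<t,t>> takes spad : t, giving <t,t>.
[kiv [brell spad]]: e and <t,t> cannot combine by function application — type clash.

type mismatch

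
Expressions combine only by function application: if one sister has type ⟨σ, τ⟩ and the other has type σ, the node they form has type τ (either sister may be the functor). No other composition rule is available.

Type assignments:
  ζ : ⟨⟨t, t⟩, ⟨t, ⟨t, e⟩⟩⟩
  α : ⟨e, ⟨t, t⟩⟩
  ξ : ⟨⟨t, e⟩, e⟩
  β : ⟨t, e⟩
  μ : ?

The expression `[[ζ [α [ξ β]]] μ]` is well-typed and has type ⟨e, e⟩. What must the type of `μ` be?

⟨⟨t, ⟨t, e⟩⟩, ⟨e, e⟩⟩

[[ζ [α [ξ β]]] μ] is required to be ⟨e, e⟩. [ζ [α [ξ β]]] : ⟨t, ⟨t, e⟩⟩ cannot yield ⟨e, e⟩ as functor, so μ : ⟨⟨t, ⟨t, e⟩⟩, ⟨e, e⟩⟩.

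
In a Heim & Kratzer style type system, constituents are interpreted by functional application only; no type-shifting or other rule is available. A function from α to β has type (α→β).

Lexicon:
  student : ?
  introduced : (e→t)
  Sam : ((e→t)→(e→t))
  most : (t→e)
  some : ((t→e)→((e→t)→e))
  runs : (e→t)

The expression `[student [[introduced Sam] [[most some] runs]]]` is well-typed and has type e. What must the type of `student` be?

At [student [[introduced Sam] [[most some] runs]]] (required: e): [[introduced Sam] [[most some] runs]] is t, which is not a function with range e; hence student is the functor — type (t→e).

(t→e)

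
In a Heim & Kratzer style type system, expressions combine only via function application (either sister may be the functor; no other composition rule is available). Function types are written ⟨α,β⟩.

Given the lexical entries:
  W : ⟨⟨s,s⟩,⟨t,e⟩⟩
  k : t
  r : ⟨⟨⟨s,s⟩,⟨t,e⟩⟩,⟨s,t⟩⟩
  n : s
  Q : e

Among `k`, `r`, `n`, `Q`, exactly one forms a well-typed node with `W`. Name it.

r

k : t — does not combine with W.
r — combines: r : ⟨⟨⟨s,s⟩,⟨t,e⟩⟩,⟨s,t⟩⟩ takes W : ⟨⟨s,s⟩,⟨t,e⟩⟩ as argument, giving ⟨s,t⟩.
n : s — does not combine with W.
Q : e — does not combine with W.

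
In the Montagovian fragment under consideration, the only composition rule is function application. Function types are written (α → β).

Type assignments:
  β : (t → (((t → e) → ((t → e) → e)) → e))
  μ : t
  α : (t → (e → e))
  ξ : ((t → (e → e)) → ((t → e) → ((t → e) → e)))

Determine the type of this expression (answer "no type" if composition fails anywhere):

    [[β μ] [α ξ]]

e

[β μ]: (t → (((t → e) → ((t → e) → e)) → e)) applied to t yields (((t → e) → ((t → e) → e)) → e).
[α ξ]: ((t → (e → e)) → ((t → e) → ((t → e) → e))) applied to (t → (e → e)) yields ((t → e) → ((t → e) → e)).
[[β μ] [α ξ]]: (((t → e) → ((t → e) → e)) → e) applied to ((t → e) → ((t → e) → e)) yields e.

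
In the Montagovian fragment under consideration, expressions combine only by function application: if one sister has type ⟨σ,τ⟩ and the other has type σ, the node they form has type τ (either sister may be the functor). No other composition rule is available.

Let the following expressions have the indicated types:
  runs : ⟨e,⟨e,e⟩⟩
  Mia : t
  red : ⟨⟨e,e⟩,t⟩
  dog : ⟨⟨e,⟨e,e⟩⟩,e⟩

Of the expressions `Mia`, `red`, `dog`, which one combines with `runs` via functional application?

dog

Mia : t — runs needs e; Mia needs nothing (atomic); neither fits.
red : ⟨⟨e,e⟩,t⟩ — runs needs e; red needs ⟨e,e⟩; neither fits.
dog — combines: dog : ⟨⟨e,⟨e,e⟩⟩,e⟩ takes runs : ⟨e,⟨e,e⟩⟩ as argument, giving e.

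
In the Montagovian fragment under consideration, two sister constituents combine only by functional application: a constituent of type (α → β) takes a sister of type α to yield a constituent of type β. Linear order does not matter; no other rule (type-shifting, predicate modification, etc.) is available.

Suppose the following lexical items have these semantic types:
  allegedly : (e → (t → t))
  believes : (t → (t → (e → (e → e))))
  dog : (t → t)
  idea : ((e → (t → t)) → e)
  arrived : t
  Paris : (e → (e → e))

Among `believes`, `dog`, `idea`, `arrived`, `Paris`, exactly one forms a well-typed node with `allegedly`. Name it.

believes : (t → (t → (e → (e → e)))) — does not combine with allegedly.
dog : (t → t) — does not combine with allegedly.
idea — combines: idea : ((e → (t → t)) → e) takes allegedly : (e → (t → t)) as argument, giving e.
arrived : t — does not combine with allegedly.
Paris : (e → (e → e)) — does not combine with allegedly.

idea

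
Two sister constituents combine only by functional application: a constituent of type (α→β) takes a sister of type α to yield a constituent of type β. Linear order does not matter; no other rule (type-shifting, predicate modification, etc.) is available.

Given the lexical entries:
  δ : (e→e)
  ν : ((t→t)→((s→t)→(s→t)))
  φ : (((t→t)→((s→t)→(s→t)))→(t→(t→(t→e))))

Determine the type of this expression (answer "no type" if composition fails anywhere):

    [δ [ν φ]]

[ν φ] — φ of type (((t→t)→((s→t)→(s→t)))→(t→(t→(t→e)))) combines with ν of type ((t→t)→((s→t)→(s→t))): type (t→(t→(t→e))).
[δ [ν φ]]: (e→e) with (t→(t→(t→e))) — neither is a function whose domain matches the other; composition fails here.

no type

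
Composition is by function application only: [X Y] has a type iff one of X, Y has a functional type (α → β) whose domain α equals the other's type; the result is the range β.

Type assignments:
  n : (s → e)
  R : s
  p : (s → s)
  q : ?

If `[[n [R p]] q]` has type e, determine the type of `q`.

For [[n [R p]] q] to have type e with [n [R p]] of type e, q must be the function: q : (e → e).

(e → e)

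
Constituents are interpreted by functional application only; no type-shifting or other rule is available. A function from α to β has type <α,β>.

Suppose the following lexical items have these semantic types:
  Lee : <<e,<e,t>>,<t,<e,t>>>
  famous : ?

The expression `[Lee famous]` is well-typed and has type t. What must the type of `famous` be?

[Lee famous] must have type t. The sister Lee has type <<e,<e,t>>,<t,<e,t>>>; that is not a function onto t, so famous must be the functor, of type <<<e,<e,t>>,<t,<e,t>>>,t>.

<<<e,<e,t>>,<t,<e,t>>>,t>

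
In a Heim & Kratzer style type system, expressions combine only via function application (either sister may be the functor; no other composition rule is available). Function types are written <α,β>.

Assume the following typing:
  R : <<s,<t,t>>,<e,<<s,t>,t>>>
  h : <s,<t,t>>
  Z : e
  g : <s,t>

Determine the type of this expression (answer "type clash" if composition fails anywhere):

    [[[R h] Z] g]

t

[R h]: R is <<s,<t,t>>,<e,<<s,t>,t>>>, h is <s,<t,t>>; result <e,<<s,t>,t>>.
[[R h] Z]: [R h] is <e,<<s,t>,t>>, Z is e; result <<s,t>,t>.
[[[R h] Z] g]: [[R h] Z] is <<s,t>,t>, g is <s,t>; result t.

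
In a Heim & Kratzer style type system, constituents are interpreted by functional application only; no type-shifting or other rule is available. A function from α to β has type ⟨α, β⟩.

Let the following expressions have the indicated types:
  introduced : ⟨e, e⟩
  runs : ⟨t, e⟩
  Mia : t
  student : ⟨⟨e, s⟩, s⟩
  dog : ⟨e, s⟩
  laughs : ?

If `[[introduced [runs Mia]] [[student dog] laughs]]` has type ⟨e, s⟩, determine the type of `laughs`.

⟨s, ⟨e, ⟨e, s⟩⟩⟩

[[introduced [runs Mia]] [[student dog] laughs]] is required to be ⟨e, s⟩. [introduced [runs Mia]] : e cannot yield ⟨e, s⟩ as functor, so [[student dog] laughs] : ⟨e, ⟨e, s⟩⟩.
[[student dog] laughs] is required to be ⟨e, ⟨e, s⟩⟩. [student dog] : s cannot yield ⟨e, ⟨e, s⟩⟩ as functor, so laughs : ⟨s, ⟨e, ⟨e, s⟩⟩⟩.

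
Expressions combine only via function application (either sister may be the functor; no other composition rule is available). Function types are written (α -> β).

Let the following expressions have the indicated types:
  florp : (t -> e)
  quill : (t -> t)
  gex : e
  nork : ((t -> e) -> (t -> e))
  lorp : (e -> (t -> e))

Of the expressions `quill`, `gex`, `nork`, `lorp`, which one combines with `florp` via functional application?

nork

quill : (t -> t) — florp needs t; quill needs t; neither fits.
gex : e — florp needs t; gex needs nothing (atomic); neither fits.
nork — combines: nork : ((t -> e) -> (t -> e)) takes florp : (t -> e) as argument, giving (t -> e).
lorp : (e -> (t -> e)) — florp needs t; lorp needs e; neither fits.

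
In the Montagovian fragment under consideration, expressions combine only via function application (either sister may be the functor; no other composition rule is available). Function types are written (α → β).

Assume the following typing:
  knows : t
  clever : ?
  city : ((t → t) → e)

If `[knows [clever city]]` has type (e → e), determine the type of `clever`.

(((t → t) → e) → (t → (e → e)))

At [knows [clever city]] (required: (e → e)): knows is t, which is not a function with range (e → e); hence [clever city] is the functor — type (t → (e → e)).
At [clever city] (required: (t → (e → e))): city is ((t → t) → e), which is not a function with range (t → (e → e)); hence clever is the functor — type (((t → t) → e) → (t → (e → e))).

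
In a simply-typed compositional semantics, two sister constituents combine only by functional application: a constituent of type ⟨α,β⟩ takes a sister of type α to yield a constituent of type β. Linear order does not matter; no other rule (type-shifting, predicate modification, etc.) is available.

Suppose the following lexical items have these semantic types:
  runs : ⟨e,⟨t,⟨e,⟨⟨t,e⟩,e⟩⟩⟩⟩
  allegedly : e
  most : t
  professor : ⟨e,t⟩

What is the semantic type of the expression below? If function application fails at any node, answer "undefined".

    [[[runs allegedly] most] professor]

[runs allegedly]: functor runs : ⟨e,⟨t,⟨e,⟨⟨t,e⟩,e⟩⟩⟩⟩, argument allegedly : e; result ⟨t,⟨e,⟨⟨t,e⟩,e⟩⟩⟩.
[[runs allegedly] most]: functor [runs allegedly] : ⟨t,⟨e,⟨⟨t,e⟩,e⟩⟩⟩, argument most : t; result ⟨e,⟨⟨t,e⟩,e⟩⟩.
[[[runs allegedly] most] professor]: ⟨e,⟨⟨t,e⟩,e⟩⟩ and ⟨e,t⟩ cannot combine by function application — type clash.

undefined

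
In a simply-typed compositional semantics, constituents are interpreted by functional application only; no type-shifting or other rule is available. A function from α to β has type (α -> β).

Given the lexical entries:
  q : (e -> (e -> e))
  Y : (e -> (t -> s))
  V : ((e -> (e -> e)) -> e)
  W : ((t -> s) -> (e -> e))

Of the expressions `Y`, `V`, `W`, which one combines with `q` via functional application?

Y : (e -> (t -> s)) — neither side's domain matches the other.
V — combines: V : ((e -> (e -> e)) -> e) takes q : (e -> (e -> e)) as argument, giving e.
W : ((t -> s) -> (e -> e)) — neither side's domain matches the other.

V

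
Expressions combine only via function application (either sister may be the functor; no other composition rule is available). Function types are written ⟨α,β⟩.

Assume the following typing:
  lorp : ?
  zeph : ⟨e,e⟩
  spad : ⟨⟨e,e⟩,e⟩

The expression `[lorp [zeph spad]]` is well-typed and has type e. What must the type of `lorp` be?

⟨e,e⟩

[lorp [zeph spad]] is required to be e. [zeph spad] : e cannot yield e as functor, so lorp : ⟨e,e⟩.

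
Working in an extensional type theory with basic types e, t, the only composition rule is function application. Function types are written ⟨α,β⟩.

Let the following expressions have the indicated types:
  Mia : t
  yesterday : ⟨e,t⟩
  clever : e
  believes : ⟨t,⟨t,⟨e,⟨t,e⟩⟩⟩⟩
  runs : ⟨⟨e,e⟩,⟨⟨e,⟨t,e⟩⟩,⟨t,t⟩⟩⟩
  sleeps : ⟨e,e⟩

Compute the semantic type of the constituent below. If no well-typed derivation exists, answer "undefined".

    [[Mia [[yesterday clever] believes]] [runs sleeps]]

[yesterday clever]: ⟨e,t⟩ applied to e yields t.
[[yesterday clever] believes]: ⟨t,⟨t,⟨e,⟨t,e⟩⟩⟩⟩ applied to t yields ⟨t,⟨e,⟨t,e⟩⟩⟩.
[Mia [[yesterday clever] believes]]: ⟨t,⟨e,⟨t,e⟩⟩⟩ applied to t yields ⟨e,⟨t,e⟩⟩.
[runs sleeps]: ⟨⟨e,e⟩,⟨⟨e,⟨t,e⟩⟩,⟨t,t⟩⟩⟩ applied to ⟨e,e⟩ yields ⟨⟨e,⟨t,e⟩⟩,⟨t,t⟩⟩.
[[Mia [[yesterday clever] believes]] [runs sleeps]]: ⟨⟨e,⟨t,e⟩⟩,⟨t,t⟩⟩ applied to ⟨e,⟨t,e⟩⟩ yields ⟨t,t⟩.

⟨t,t⟩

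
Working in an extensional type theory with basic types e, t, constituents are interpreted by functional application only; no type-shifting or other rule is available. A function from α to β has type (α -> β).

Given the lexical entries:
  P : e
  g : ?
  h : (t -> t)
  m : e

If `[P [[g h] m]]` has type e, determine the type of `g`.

At [P [[g h] m]] (required: e): P is e, which is not a function with range e; hence [[g h] m] is the functor — type (e -> e).
At [[g h] m] (required: (e -> e)): m is e, which is not a function with range (e -> e); hence [g h] is the functor — type (e -> (e -> e)).
At [g h] (required: (e -> (e -> e))): h is (t -> t), which is not a function with range (e -> (e -> e)); hence g is the functor — type ((t -> t) -> (e -> (e -> e))).

((t -> t) -> (e -> (e -> e)))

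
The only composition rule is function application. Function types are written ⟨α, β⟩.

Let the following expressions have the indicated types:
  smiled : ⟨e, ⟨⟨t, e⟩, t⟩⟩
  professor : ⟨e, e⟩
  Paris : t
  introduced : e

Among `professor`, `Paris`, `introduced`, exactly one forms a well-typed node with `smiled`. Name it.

professor : ⟨e, e⟩ — does not combine with smiled.
Paris : t — does not combine with smiled.
introduced — combines: smiled : ⟨e, ⟨⟨t, e⟩, t⟩⟩ takes introduced : e as argument, giving ⟨⟨t, e⟩, t⟩.

introduced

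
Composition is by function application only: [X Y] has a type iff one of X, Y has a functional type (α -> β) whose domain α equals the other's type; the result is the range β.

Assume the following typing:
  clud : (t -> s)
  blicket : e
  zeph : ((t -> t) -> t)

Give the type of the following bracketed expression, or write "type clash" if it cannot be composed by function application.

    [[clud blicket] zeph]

At [clud blicket]: neither (t -> s) nor e can take the other as argument; the node is ill-typed.

type clash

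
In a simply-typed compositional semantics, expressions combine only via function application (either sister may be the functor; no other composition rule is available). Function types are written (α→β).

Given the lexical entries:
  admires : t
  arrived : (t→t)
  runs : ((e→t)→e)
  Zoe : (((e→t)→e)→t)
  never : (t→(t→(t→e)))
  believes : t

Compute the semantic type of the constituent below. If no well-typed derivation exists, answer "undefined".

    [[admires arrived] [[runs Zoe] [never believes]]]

e

[admires arrived]: (t→t) applied to t yields t.
[runs Zoe]: (((e→t)→e)→t) applied to ((e→t)→e) yields t.
[never believes]: (t→(t→(t→e))) applied to t yields (t→(t→e)).
[[runs Zoe] [never believes]]: (t→(t→e)) applied to t yields (t→e).
[[admires arrived] [[runs Zoe] [never believes]]]: (t→e) applied to t yields e.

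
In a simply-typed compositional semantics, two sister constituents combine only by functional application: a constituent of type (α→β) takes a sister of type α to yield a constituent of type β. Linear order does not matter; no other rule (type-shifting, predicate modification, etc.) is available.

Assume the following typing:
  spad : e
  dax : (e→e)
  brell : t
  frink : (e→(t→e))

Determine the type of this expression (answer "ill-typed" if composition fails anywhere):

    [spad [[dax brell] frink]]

At [dax brell]: neither (e→e) nor t can take the other as argument; the node is ill-typed.

ill-typed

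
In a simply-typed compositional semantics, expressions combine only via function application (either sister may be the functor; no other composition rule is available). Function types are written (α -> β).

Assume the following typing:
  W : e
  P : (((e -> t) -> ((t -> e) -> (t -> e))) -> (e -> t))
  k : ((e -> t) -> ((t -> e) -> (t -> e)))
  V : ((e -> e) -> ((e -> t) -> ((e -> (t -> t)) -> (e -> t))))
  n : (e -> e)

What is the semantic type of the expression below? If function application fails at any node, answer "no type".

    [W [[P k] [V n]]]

no type

[P k]: functor P : (((e -> t) -> ((t -> e) -> (t -> e))) -> (e -> t)), argument k : ((e -> t) -> ((t -> e) -> (t -> e))); result (e -> t).
[V n]: functor V : ((e -> e) -> ((e -> t) -> ((e -> (t -> t)) -> (e -> t)))), argument n : (e -> e); result ((e -> t) -> ((e -> (t -> t)) -> (e -> t))).
[[P k] [V n]]: functor [V n] : ((e -> t) -> ((e -> (t -> t)) -> (e -> t))), argument [P k] : (e -> t); result ((e -> (t -> t)) -> (e -> t)).
[W [[P k] [V n]]]: e and ((e -> (t -> t)) -> (e -> t)) cannot combine by function application — type clash.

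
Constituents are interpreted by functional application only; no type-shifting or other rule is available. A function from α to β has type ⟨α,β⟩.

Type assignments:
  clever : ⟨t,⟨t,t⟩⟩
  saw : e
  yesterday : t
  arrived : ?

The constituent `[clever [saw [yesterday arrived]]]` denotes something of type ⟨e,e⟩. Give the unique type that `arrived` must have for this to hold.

⟨t,⟨e,⟨⟨t,⟨t,t⟩⟩,⟨e,e⟩⟩⟩⟩

[clever [saw [yesterday arrived]]] must have type ⟨e,e⟩. The sister clever has type ⟨t,⟨t,t⟩⟩; that is not a function onto ⟨e,e⟩, so [saw [yesterday arrived]] must be the functor, of type ⟨⟨t,⟨t,t⟩⟩,⟨e,e⟩⟩.
[saw [yesterday arrived]] must have type ⟨⟨t,⟨t,t⟩⟩,⟨e,e⟩⟩. The sister saw has type e; that is not a function onto ⟨⟨t,⟨t,t⟩⟩,⟨e,e⟩⟩, so [yesterday arrived] must be the functor, of type ⟨e,⟨⟨t,⟨t,t⟩⟩,⟨e,e⟩⟩⟩.
[yesterday arrived] must have type ⟨e,⟨⟨t,⟨t,t⟩⟩,⟨e,e⟩⟩⟩. The sister yesterday has type t; that is not a function onto ⟨e,⟨⟨t,⟨t,t⟩⟩,⟨e,e⟩⟩⟩, so arrived must be the functor, of type ⟨t,⟨e,⟨⟨t,⟨t,t⟩⟩,⟨e,e⟩⟩⟩⟩.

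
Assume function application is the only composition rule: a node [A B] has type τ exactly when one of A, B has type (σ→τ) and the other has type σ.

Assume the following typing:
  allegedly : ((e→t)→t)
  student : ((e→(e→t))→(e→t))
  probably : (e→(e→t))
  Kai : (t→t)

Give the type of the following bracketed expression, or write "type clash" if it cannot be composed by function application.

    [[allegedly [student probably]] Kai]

[student probably]: functor student : ((e→(e→t))→(e→t)), argument probably : (e→(e→t)); result (e→t).
[allegedly [student probably]]: functor allegedly : ((e→t)→t), argument [student probably] : (e→t); result t.
[[allegedly [student probably]] Kai]: functor Kai : (t→t), argument [allegedly [student probably]] : t; result t.

t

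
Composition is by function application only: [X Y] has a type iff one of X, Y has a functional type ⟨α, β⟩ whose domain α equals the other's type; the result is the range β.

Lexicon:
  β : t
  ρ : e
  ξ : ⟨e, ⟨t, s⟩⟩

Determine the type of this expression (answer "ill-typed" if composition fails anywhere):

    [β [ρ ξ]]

[ρ ξ]: ξ is ⟨e, ⟨t, s⟩⟩, ρ is e; result ⟨t, s⟩.
[β [ρ ξ]]: [ρ ξ] is ⟨t, s⟩, β is t; result s.

s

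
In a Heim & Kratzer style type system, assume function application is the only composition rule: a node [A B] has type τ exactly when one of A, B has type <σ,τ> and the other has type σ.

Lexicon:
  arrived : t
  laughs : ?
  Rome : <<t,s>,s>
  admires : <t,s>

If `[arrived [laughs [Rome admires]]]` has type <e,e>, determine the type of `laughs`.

<s,<t,<e,e>>>

[arrived [laughs [Rome admires]]] is required to be <e,e>. arrived : t cannot yield <e,e> as functor, so [laughs [Rome admires]] : <t,<e,e>>.
[laughs [Rome admires]] is required to be <t,<e,e>>. [Rome admires] : s cannot yield <t,<e,e>> as functor, so laughs : <s,<t,<e,e>>>.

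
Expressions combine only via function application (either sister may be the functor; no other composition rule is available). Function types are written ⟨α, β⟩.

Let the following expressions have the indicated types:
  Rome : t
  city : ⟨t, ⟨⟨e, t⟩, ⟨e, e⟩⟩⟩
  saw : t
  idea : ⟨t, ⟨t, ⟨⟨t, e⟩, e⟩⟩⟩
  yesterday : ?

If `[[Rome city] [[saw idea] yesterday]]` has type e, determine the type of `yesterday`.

⟨⟨t, ⟨⟨t, e⟩, e⟩⟩, ⟨⟨⟨e, t⟩, ⟨e, e⟩⟩, e⟩⟩

[[Rome city] [[saw idea] yesterday]] is required to be e. [Rome city] : ⟨⟨e, t⟩, ⟨e, e⟩⟩ cannot yield e as functor, so [[saw idea] yesterday] : ⟨⟨⟨e, t⟩, ⟨e, e⟩⟩, e⟩.
[[saw idea] yesterday] is required to be ⟨⟨⟨e, t⟩, ⟨e, e⟩⟩, e⟩. [saw idea] : ⟨t, ⟨⟨t, e⟩, e⟩⟩ cannot yield ⟨⟨⟨e, t⟩, ⟨e, e⟩⟩, e⟩ as functor, so yesterday : ⟨⟨t, ⟨⟨t, e⟩, e⟩⟩, ⟨⟨⟨e, t⟩, ⟨e, e⟩⟩, e⟩⟩.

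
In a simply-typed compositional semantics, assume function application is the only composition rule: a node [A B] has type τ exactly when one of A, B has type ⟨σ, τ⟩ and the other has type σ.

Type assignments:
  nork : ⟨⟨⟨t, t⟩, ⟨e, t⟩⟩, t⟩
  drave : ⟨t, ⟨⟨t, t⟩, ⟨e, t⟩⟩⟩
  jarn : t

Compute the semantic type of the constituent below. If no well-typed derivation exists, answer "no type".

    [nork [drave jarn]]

t

[drave jarn]: ⟨t, ⟨⟨t, t⟩, ⟨e, t⟩⟩⟩ applied to t yields ⟨⟨t, t⟩, ⟨e, t⟩⟩.
[nork [drave jarn]]: ⟨⟨⟨t, t⟩, ⟨e, t⟩⟩, t⟩ applied to ⟨⟨t, t⟩, ⟨e, t⟩⟩ yields t.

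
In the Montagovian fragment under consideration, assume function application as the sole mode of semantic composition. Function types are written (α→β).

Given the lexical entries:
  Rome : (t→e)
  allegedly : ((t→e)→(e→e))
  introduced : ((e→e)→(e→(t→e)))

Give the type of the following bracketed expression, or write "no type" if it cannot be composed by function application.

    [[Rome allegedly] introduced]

[Rome allegedly] — allegedly of type ((t→e)→(e→e)) combines with Rome of type (t→e): type (e→e).
[[Rome allegedly] introduced] — introduced of type ((e→e)→(e→(t→e))) combines with [Rome allegedly] of type (e→e): type (e→(t→e)).

(e→(t→e))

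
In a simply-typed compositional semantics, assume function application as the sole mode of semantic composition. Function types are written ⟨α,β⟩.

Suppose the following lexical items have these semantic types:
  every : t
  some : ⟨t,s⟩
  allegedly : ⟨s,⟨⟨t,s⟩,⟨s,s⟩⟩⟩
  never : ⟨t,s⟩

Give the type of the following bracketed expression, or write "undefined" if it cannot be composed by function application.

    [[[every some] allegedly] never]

⟨s,s⟩

[every some]: functor some : ⟨t,s⟩, argument every : t; result s.
[[every some] allegedly]: functor allegedly : ⟨s,⟨⟨t,s⟩,⟨s,s⟩⟩⟩, argument [every some] : s; result ⟨⟨t,s⟩,⟨s,s⟩⟩.
[[[every some] allegedly] never]: functor [[every some] allegedly] : ⟨⟨t,s⟩,⟨s,s⟩⟩, argument never : ⟨t,s⟩; result ⟨s,s⟩.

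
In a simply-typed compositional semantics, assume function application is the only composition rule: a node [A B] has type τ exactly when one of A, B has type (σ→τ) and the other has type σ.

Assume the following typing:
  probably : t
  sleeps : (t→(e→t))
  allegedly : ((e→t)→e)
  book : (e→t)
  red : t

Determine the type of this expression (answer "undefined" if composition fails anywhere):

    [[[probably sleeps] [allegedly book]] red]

[probably sleeps]: (t→(e→t)) applied to t yields (e→t).
[allegedly book]: ((e→t)→e) applied to (e→t) yields e.
[[probably sleeps] [allegedly book]]: (e→t) applied to e yields t.
At [[[probably sleeps] [allegedly book]] red]: neither t nor t can take the other as argument; the node is ill-typed.

undefined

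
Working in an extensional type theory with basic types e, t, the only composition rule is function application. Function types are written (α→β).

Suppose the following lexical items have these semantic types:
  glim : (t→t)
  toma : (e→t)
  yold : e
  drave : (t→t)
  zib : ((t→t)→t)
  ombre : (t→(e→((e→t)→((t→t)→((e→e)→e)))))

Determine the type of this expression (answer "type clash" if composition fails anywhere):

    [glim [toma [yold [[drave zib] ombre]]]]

((e→e)→e)

[drave zib]: functor zib : ((t→t)→t), argument drave : (t→t); result t.
[[drave zib] ombre]: functor ombre : (t→(e→((e→t)→((t→t)→((e→e)→e))))), argument [drave zib] : t; result (e→((e→t)→((t→t)→((e→e)→e)))).
[yold [[drave zib] ombre]]: functor [[drave zib] ombre] : (e→((e→t)→((t→t)→((e→e)→e)))), argument yold : e; result ((e→t)→((t→t)→((e→e)→e))).
[toma [yold [[drave zib] ombre]]]: functor [yold [[drave zib] ombre]] : ((e→t)→((t→t)→((e→e)→e))), argument toma : (e→t); result ((t→t)→((e→e)→e)).
[glim [toma [yold [[drave zib] ombre]]]]: functor [toma [yold [[drave zib] ombre]]] : ((t→t)→((e→e)→e)), argument glim : (t→t); result ((e→e)→e).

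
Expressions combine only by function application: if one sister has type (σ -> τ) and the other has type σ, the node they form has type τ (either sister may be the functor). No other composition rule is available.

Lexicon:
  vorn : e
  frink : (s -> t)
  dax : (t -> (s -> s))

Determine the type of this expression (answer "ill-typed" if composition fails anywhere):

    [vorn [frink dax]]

At [frink dax]: neither (s -> t) nor (t -> (s -> s)) can take the other as argument; the node is ill-typed.

ill-typed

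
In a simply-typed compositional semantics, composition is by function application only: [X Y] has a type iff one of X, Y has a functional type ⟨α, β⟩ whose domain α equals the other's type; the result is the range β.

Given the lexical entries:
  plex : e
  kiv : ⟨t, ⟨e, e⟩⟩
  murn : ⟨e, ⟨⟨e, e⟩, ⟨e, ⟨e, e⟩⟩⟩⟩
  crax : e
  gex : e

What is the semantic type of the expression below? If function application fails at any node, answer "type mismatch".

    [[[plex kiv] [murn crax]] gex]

type mismatch

[plex kiv]: e with ⟨t, ⟨e, e⟩⟩ — neither is a function whose domain matches the other; composition fails here.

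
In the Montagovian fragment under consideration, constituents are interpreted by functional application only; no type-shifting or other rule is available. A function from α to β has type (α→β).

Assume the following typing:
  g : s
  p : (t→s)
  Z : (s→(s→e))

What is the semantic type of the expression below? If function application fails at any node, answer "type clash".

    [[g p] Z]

[g p]: s and (t→s) cannot combine by function application — type clash.

type clash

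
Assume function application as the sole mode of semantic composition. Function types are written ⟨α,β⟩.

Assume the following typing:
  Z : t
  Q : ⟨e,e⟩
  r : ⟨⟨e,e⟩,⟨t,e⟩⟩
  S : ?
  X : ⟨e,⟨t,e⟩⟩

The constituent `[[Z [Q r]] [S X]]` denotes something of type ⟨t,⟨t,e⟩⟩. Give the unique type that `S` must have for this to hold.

[[Z [Q r]] [S X]] must have type ⟨t,⟨t,e⟩⟩. The sister [Z [Q r]] has type e; that is not a function onto ⟨t,⟨t,e⟩⟩, so [S X] must be the functor, of type ⟨e,⟨t,⟨t,e⟩⟩⟩.
[S X] must have type ⟨e,⟨t,⟨t,e⟩⟩⟩. The sister X has type ⟨e,⟨t,e⟩⟩; that is not a function onto ⟨e,⟨t,⟨t,e⟩⟩⟩, so S must be the functor, of type ⟨⟨e,⟨t,e⟩⟩,⟨e,⟨t,⟨t,e⟩⟩⟩⟩.

⟨⟨e,⟨t,e⟩⟩,⟨e,⟨t,⟨t,e⟩⟩⟩⟩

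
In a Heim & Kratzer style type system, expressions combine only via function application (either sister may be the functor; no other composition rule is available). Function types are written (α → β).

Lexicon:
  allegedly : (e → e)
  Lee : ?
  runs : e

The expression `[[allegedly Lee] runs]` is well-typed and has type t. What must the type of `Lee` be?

((e → e) → (e → t))

[[allegedly Lee] runs] must have type t. The sister runs has type e; that is not a function onto t, so [allegedly Lee] must be the functor, of type (e → t).
[allegedly Lee] must have type (e → t). The sister allegedly has type (e → e); that is not a function onto (e → t), so Lee must be the functor, of type ((e → e) → (e → t)).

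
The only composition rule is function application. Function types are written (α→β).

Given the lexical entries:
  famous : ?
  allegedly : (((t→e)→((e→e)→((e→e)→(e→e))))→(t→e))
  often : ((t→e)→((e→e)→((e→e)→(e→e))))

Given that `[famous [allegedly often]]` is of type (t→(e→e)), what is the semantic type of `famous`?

((t→e)→(t→(e→e)))

At [famous [allegedly often]] (required: (t→(e→e))): [allegedly often] is (t→e), which is not a function with range (t→(e→e)); hence famous is the functor — type ((t→e)→(t→(e→e))).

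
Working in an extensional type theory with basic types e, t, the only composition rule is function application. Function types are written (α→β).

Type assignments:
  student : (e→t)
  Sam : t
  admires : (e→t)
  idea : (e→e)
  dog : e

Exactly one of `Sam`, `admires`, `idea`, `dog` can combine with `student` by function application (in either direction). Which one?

Sam : t — student needs e; Sam needs nothing (atomic); neither fits.
admires : (e→t) — student needs e; admires needs e; neither fits.
idea : (e→e) — student needs e; idea needs e; neither fits.
dog — combines: student : (e→t) takes dog : e as argument, giving t.

dog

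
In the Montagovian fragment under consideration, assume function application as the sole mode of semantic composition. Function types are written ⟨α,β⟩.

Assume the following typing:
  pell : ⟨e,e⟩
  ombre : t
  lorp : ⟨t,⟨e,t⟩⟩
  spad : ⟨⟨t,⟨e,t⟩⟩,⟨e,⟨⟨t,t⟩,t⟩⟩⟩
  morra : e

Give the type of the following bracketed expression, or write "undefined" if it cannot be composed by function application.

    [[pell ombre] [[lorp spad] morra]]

undefined

[pell ombre]: ⟨e,e⟩ and t cannot combine by function application — type clash.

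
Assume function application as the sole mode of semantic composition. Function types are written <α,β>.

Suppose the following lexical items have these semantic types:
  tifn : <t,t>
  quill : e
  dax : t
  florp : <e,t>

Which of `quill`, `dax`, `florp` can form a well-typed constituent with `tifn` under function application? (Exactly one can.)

dax

quill : e — does not combine with tifn.
dax — combines: tifn : <t,t> takes dax : t as argument, giving t.
florp : <e,t> — does not combine with tifn.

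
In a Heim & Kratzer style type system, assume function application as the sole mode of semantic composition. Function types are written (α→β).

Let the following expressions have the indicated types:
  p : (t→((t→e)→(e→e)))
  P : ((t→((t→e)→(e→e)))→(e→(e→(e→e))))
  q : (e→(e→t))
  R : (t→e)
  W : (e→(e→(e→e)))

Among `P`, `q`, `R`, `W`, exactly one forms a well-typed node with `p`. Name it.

P — combines: P : ((t→((t→e)→(e→e)))→(e→(e→(e→e)))) takes p : (t→((t→e)→(e→e))) as argument, giving (e→(e→(e→e))).
q : (e→(e→t)) — does not combine with p.
R : (t→e) — does not combine with p.
W : (e→(e→(e→e))) — does not combine with p.

P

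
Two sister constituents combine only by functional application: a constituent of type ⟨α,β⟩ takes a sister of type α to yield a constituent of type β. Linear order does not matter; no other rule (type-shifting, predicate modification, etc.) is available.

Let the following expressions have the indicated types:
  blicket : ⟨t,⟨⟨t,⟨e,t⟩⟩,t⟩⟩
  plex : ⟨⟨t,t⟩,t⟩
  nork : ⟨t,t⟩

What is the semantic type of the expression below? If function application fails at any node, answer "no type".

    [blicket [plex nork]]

⟨⟨t,⟨e,t⟩⟩,t⟩

[plex nork]: functor plex : ⟨⟨t,t⟩,t⟩, argument nork : ⟨t,t⟩; result t.
[blicket [plex nork]]: functor blicket : ⟨t,⟨⟨t,⟨e,t⟩⟩,t⟩⟩, argument [plex nork] : t; result ⟨⟨t,⟨e,t⟩⟩,t⟩.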